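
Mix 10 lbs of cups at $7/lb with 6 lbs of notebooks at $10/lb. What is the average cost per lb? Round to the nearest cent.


Cost of cups:
10 x $7 = $70
Cost of notebooks:
6 x $10 = $60
Total cost: $70 + $60 = $130
Total weight: 16 lbs
Average: $130 / 16 = $8.125 ≈ $8.13/lb

$8.13/lb


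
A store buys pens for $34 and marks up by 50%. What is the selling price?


Calculate the markup amount:
50% of $34 = $17
Add to cost:
$34 + $17 = $51

$51


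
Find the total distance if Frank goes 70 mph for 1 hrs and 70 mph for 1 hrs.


Leg 1 distance:
70 x 1 = 70 miles
Leg 2 distance:
70 x 1 = 70 miles
Total distance:
70 + 70 = 140 miles

140 miles


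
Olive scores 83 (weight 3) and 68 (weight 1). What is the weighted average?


Weighted sum:
3 x 83 + 1 x 68 = 317
Total weight:
3 + 1 = 4
Weighted average:
317 / 4 = 79.25

79.25


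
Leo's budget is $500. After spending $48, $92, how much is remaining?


Add up expenses:
$48 + $92 = $140
Subtract from budget:
$500 - $140 = $360

$360


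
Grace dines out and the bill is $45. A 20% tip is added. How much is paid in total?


Calculate the tip:
20% of $45 = $9
Add tip to meal cost:
$45 + $9 = $54

$54


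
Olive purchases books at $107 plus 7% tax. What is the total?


Calculate the tax:
7% of $107 = $7.49
Add tax to price:
$107 + $7.49 = $114.49

$114.49


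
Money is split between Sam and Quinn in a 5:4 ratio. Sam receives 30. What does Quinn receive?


Find the multiplier:
30 / 5 = 6
Apply to Quinn's share:
4 x 6 = 24

24


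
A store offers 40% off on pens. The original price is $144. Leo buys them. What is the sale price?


Calculate the discount amount:
40% of $144 = $57.60
Subtract from original:
$144 - $57.60 = $86.40

$86.40


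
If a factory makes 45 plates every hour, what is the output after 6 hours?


Production rate: 45 plates per hour
Time: 6 hours
Total: 45 x 6 = 270 plates

270 plates


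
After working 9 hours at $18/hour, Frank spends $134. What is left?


Calculate earnings:
9 x $18 = $162
Subtract spending:
$162 - $134 = $28

$28


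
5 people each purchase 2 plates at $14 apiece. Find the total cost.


Cost per person:
2 x $14 = $28
Group total:
5 x $28 = $140

$140


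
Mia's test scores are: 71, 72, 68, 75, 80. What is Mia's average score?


Add the scores:
71 + 72 + 68 + 75 + 80 = 366
Divide by the number of tests:
366 / 5 = 73.2

73.2


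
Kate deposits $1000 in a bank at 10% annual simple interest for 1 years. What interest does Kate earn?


Use the formula I = P x R x T / 100
P x R x T = 1000 x 10 x 1 = 10000
I = 10000 / 100 = $100

$100


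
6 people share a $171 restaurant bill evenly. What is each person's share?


Total bill: $171
Number of people: 6
Each pays: $171 / 6 = $28.50

$28.50


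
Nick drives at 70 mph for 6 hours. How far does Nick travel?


Use the formula: distance = speed x time
Speed = 70 mph, Time = 6 hours
70 x 6 = 420 miles

420 miles


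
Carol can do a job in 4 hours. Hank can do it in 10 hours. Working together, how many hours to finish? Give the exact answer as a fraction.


Carol's rate: 1/4 of the job per hour
Hank's rate: 1/10 of the job per hour
Combined rate: 1/4 + 1/10 = 7/20 per hour
Time = 1 / (7/20) = 20/7 hours (≈ 2.86 hours)

20/7 hours


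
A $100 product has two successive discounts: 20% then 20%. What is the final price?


First discount:
20% of $100 = $20
Price after first discount:
$100 - $20 = $80
Second discount:
20% of $80 = $16
Final price:
$80 - $16 = $64

$64


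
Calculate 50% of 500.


Convert percentage to decimal:
50% = 0.5
Multiply:
500 x 0.5 = 250

250


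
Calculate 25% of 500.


Convert percentage to decimal:
25% = 0.25
Multiply:
500 x 0.25 = 125

125


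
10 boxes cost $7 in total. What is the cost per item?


Total cost: $7
Number of items: 10
Unit price: $7 / 10 = $0.70

$0.70


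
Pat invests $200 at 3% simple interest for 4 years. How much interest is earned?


Use the formula I = P x R x T / 100
P x R x T = 200 x 3 x 4 = 2400
I = 2400 / 100 = $24

$24


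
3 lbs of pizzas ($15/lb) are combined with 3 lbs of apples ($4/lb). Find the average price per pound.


Cost of pizzas:
3 x $15 = $45
Cost of apples:
3 x $4 = $12
Total cost: $45 + $12 = $57
Total weight: 6 lbs
Average: $57 / 6 = $9.50/lb

$9.50/lb


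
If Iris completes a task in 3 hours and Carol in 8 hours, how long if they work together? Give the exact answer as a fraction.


Iris's rate: 1/3 of the job per hour
Carol's rate: 1/8 of the job per hour
Combined rate: 1/3 + 1/8 = 11/24 per hour
Time = 1 / (11/24) = 24/11 hours (≈ 2.18 hours)

24/11 hours


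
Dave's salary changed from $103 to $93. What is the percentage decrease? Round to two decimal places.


Find the absolute change:
|93 - 103| = 10
Divide by original and multiply by 100:
10 / 103 x 100 = 9.7087...% ≈ 9.71%

9.71%


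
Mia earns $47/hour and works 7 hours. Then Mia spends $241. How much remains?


Calculate earnings:
7 x $47 = $329
Subtract spending:
$329 - $241 = $88

$88


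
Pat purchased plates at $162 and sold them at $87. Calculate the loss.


Selling price = $87
Cost price = $162
Loss = cost price - selling price:
Loss = $162 - $87 = $75

$75


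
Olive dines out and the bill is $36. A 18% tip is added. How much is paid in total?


Calculate the tip:
18% of $36 = $6.48
Add tip to meal cost:
$36 + $6.48 = $42.48

$42.48


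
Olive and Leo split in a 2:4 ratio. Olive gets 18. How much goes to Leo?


Find the multiplier:
18 / 2 = 9
Apply to Leo's share:
4 x 9 = 36

36


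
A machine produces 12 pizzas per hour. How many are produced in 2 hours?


Production rate: 12 pizzas per hour
Time: 2 hours
Total: 12 x 2 = 24 pizzas

24 pizzas


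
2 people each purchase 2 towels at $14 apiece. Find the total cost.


Cost per person:
2 x $14 = $28
Group total:
2 x $28 = $56

$56


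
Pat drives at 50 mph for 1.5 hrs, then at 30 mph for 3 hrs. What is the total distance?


Leg 1 distance:
50 x 1.5 = 75 miles
Leg 2 distance:
30 x 3 = 90 miles
Total distance:
75 + 90 = 165 miles

165 miles


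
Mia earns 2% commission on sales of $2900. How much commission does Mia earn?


Convert rate to decimal:
2% = 0.02
Multiply by sales:
$2900 x 0.02 = $58

$58


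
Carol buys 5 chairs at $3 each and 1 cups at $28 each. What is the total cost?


Cost of chairs:
5 x $3 = $15
Cost of cups:
1 x $28 = $28
Add both:
$15 + $28 = $43

$43


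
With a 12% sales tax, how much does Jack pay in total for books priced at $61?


Calculate the tax:
12% of $61 = $7.32
Add tax to price:
$61 + $7.32 = $68.32

$68.32


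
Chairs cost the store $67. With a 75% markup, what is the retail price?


Calculate the markup amount:
75% of $67 = $50.25
Add to cost:
$67 + $50.25 = $117.25

$117.25


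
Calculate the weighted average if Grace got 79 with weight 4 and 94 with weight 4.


Weighted sum:
4 x 79 + 4 x 94 = 692
Total weight:
4 + 4 = 8
Weighted average:
692 / 8 = 86.5

86.5


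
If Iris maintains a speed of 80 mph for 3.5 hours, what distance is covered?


Use the formula: distance = speed x time
Speed = 80 mph, Time = 3.5 hours
80 x 3.5 = 280 miles

280 miles


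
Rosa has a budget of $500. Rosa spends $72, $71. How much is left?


Add up expenses:
$72 + $71 = $143
Subtract from budget:
$500 - $143 = $357

$357


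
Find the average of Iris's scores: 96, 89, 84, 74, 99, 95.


Add the scores:
96 + 89 + 84 + 74 + 99 + 95 = 537
Divide by the number of tests:
537 / 6 = 89.5

89.5


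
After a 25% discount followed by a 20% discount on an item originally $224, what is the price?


First discount:
25% of $224 = $56
Price after first discount:
$224 - $56 = $168
Second discount:
20% of $168 = $33.60
Final price:
$168 - $33.60 = $134.40

$134.40


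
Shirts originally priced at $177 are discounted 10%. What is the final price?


Calculate the discount amount:
10% of $177 = $17.70
Subtract from original:
$177 - $17.70 = $159.30

$159.30


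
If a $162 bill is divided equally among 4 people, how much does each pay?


Total bill: $162
Number of people: 4
Each pays: $162 / 4 = $40.50

$40.50


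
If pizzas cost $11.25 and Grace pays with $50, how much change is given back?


Start with the amount paid:
$50
Subtract the price:
$50 - $11.25 = $38.75

$38.75


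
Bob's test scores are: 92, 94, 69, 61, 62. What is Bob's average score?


Add the scores:
92 + 94 + 69 + 61 + 62 = 378
Divide by the number of tests:
378 / 5 = 75.6

75.6


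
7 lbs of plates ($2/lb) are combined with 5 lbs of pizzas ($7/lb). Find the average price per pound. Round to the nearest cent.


Cost of plates:
7 x $2 = $14
Cost of pizzas:
5 x $7 = $35
Total cost: $14 + $35 = $49
Total weight: 12 lbs
Average: $49 / 12 = $4.0833... ≈ $4.08/lb

$4.08/lb


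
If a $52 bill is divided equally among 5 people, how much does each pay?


Total bill: $52
Number of people: 5
Each pays: $52 / 5 = $10.40

$10.40


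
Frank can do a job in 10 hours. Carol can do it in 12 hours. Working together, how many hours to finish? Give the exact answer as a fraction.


Frank's rate: 1/10 of the job per hour
Carol's rate: 1/12 of the job per hour
Combined rate: 1/10 + 1/12 = 11/60 per hour
Time = 1 / (11/60) = 60/11 hours (≈ 5.45 hours)

60/11 hours


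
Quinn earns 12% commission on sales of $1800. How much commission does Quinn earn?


Convert rate to decimal:
12% = 0.12
Multiply by sales:
$1800 x 0.12 = $216

$216


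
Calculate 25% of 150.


Convert percentage to decimal:
25% = 0.25
Multiply:
150 x 0.25 = 37.5

37.5


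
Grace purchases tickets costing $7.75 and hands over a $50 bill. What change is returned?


Start with the amount paid:
$50
Subtract the price:
$50 - $7.75 = $42.25

$42.25


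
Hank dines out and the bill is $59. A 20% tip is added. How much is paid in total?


Calculate the tip:
20% of $59 = $11.80
Add tip to meal cost:
$59 + $11.80 = $70.80

$70.80


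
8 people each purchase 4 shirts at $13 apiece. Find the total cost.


Cost per person:
4 x $13 = $52
Group total:
8 x $52 = $416

$416


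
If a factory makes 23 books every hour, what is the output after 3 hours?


Production rate: 23 books per hour
Time: 3 hours
Total: 23 x 3 = 69 books

69 books


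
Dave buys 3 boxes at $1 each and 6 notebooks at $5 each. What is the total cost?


Cost of boxes:
3 x $1 = $3
Cost of notebooks:
6 x $5 = $30
Add both:
$3 + $30 = $33

$33


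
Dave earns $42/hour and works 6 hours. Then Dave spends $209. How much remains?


Calculate earnings:
6 x $42 = $252
Subtract spending:
$252 - $209 = $43

$43


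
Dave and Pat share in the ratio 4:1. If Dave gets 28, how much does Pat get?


Find the multiplier:
28 / 4 = 7
Apply to Pat's share:
1 x 7 = 7

7


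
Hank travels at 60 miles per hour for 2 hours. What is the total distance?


Use the formula: distance = speed x time
Speed = 60 mph, Time = 2 hours
60 x 2 = 120 miles

120 miles


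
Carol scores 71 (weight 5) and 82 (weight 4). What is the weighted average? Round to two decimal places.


Weighted sum:
5 x 71 + 4 x 82 = 683
Total weight:
5 + 4 = 9
Weighted average:
683 / 9 = 75.8888... ≈ 75.89

75.89


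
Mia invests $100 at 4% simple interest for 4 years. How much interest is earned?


Use the formula I = P x R x T / 100
P x R x T = 100 x 4 x 4 = 1600
I = 1600 / 100 = $16

$16


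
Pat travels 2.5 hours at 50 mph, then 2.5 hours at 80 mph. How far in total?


Leg 1 distance:
50 x 2.5 = 125 miles
Leg 2 distance:
80 x 2.5 = 200 miles
Total distance:
125 + 200 = 325 miles

325 miles


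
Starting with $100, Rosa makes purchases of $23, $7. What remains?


Add up expenses:
$23 + $7 = $30
Subtract from budget:
$100 - $30 = $70

$70


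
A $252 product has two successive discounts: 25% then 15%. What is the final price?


First discount:
25% of $252 = $63
Price after first discount:
$252 - $63 = $189
Second discount:
15% of $189 = $28.35
Final price:
$189 - $28.35 = $160.65

$160.65


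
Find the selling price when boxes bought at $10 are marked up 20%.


Calculate the markup amount:
20% of $10 = $2
Add to cost:
$10 + $2 = $12

$12


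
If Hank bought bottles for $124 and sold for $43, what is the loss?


Selling price = $43
Cost price = $124
Loss = cost price - selling price:
Loss = $124 - $43 = $81

$81


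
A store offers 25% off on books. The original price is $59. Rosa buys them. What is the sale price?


Calculate the discount amount:
25% of $59 = $14.75
Subtract from original:
$59 - $14.75 = $44.25

$44.25


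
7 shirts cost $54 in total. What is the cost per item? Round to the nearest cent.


Total cost: $54
Number of items: 7
Unit price: $54 / 7 = $7.7142... ≈ $7.71

$7.71


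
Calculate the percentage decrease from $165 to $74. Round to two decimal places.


Find the absolute change:
|74 - 165| = 91
Divide by original and multiply by 100:
91 / 165 x 100 = 55.1515...% ≈ 55.15%

55.15%


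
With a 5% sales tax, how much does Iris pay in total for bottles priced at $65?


Calculate the tax:
5% of $65 = $3.25
Add tax to price:
$65 + $3.25 = $68.25

$68.25


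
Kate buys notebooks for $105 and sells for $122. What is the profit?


Selling price = $122
Cost price = $105
Profit = selling price - cost price:
Profit = $122 - $105 = $17

$17


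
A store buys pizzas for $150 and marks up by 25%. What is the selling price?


Calculate the markup amount:
25% of $150 = $37.50
Add to cost:
$150 + $37.50 = $187.50

$187.50


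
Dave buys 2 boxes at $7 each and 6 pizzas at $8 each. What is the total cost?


Cost of boxes:
2 x $7 = $14
Cost of pizzas:
6 x $8 = $48
Add both:
$14 + $48 = $62

$62


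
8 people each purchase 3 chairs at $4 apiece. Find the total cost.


Cost per person:
3 x $4 = $12
Group total:
8 x $12 = $96

$96


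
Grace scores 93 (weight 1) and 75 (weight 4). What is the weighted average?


Weighted sum:
1 x 93 + 4 x 75 = 393
Total weight:
1 + 4 = 5
Weighted average:
393 / 5 = 78.6

78.6


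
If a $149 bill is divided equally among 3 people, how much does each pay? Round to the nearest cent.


Total bill: $149
Number of people: 3
Each pays: $149 / 3 = $49.6666... ≈ $49.67

$49.67


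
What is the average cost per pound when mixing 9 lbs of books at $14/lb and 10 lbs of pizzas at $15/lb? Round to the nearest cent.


Cost of books:
9 x $14 = $126
Cost of pizzas:
10 x $15 = $150
Total cost: $126 + $150 = $276
Total weight: 19 lbs
Average: $276 / 19 = $14.5263... ≈ $14.53/lb

$14.53/lb


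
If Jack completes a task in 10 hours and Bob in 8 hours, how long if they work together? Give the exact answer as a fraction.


Jack's rate: 1/10 of the job per hour
Bob's rate: 1/8 of the job per hour
Combined rate: 1/10 + 1/8 = 9/40 per hour
Time = 1 / (9/40) = 40/9 hours (≈ 4.44 hours)

40/9 hours


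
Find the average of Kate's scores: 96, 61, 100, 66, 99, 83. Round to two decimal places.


Add the scores:
96 + 61 + 100 + 66 + 99 + 83 = 505
Divide by the number of tests:
505 / 6 = 84.1666... ≈ 84.17

84.17


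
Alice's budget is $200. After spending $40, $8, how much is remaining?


Add up expenses:
$40 + $8 = $48
Subtract from budget:
$200 - $48 = $152

$152


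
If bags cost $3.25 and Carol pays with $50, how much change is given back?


Start with the amount paid:
$50
Subtract the price:
$50 - $3.25 = $46.75

$46.75


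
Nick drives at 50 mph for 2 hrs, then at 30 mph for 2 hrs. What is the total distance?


Leg 1 distance:
50 x 2 = 100 miles
Leg 2 distance:
30 x 2 = 60 miles
Total distance:
100 + 60 = 160 miles

160 miles


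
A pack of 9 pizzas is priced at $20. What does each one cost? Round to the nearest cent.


Total cost: $20
Number of items: 9
Unit price: $20 / 9 = $2.2222... ≈ $2.22

$2.22


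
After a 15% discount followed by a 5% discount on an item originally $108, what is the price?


First discount:
15% of $108 = $16.20
Price after first discount:
$108 - $16.20 = $91.80
Second discount:
5% of $91.80 = $4.59
Final price:
$91.80 - $4.59 = $87.21

$87.21


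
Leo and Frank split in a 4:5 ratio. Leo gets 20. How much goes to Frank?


Find the multiplier:
20 / 4 = 5
Apply to Frank's share:
5 x 5 = 25

25


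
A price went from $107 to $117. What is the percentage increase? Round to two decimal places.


Find the absolute change:
|117 - 107| = 10
Divide by original and multiply by 100:
10 / 107 x 100 = 9.3457...% ≈ 9.35%

9.35%


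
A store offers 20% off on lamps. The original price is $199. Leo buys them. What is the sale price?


Calculate the discount amount:
20% of $199 = $39.80
Subtract from original:
$199 - $39.80 = $159.20

$159.20


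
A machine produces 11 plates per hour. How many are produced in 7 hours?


Production rate: 11 plates per hour
Time: 7 hours
Total: 11 x 7 = 77 plates

77 plates


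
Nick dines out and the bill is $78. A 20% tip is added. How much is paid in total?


Calculate the tip:
20% of $78 = $15.60
Add tip to meal cost:
$78 + $15.60 = $93.60

$93.60


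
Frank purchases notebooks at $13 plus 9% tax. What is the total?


Calculate the tax:
9% of $13 = $1.17
Add tax to price:
$13 + $1.17 = $14.17

$14.17


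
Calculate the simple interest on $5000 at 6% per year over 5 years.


Use the formula I = P x R x T / 100
P x R x T = 5000 x 6 x 5 = 150000
I = 150000 / 100 = $1500

$1500


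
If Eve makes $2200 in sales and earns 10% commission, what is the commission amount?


Convert rate to decimal:
10% = 0.1
Multiply by sales:
$2200 x 0.1 = $220

$220


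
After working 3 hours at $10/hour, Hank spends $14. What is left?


Calculate earnings:
3 x $10 = $30
Subtract spending:
$30 - $14 = $16

$16


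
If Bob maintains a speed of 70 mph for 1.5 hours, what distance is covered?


Use the formula: distance = speed x time
Speed = 70 mph, Time = 1.5 hours
70 x 1.5 = 105 miles

105 miles


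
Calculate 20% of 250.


Convert percentage to decimal:
20% = 0.2
Multiply:
250 x 0.2 = 50

50


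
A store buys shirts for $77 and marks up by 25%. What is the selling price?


Calculate the markup amount:
25% of $77 = $19.25
Add to cost:
$77 + $19.25 = $96.25

$96.25


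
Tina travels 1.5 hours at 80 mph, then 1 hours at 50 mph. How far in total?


Leg 1 distance:
80 x 1.5 = 120 miles
Leg 2 distance:
50 x 1 = 50 miles
Total distance:
120 + 50 = 170 miles

170 miles


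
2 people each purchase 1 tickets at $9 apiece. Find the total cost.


Cost per person:
1 x $9 = $9
Group total:
2 x $9 = $18

$18


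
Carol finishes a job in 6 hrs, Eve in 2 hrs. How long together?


Carol's rate: 1/6 of the job per hour
Eve's rate: 1/2 of the job per hour
Combined rate: 1/6 + 1/2 = 2/3 per hour
Time = 1 / (2/3) = 3/2 = 1.5 hours

1.5 hours


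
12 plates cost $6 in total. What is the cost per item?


Total cost: $6
Number of items: 12
Unit price: $6 / 12 = $0.50

$0.50


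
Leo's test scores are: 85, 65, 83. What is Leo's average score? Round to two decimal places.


Add the scores:
85 + 65 + 83 = 233
Divide by the number of tests:
233 / 3 = 77.6666... ≈ 77.67

77.67


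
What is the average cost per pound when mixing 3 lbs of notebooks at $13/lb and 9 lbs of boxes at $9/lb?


Cost of notebooks:
3 x $13 = $39
Cost of boxes:
9 x $9 = $81
Total cost: $39 + $81 = $120
Total weight: 12 lbs
Average: $120 / 12 = $10/lb

$10/lb


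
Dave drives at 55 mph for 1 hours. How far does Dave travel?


Use the formula: distance = speed x time
Speed = 55 mph, Time = 1 hours
55 x 1 = 55 miles

55 miles


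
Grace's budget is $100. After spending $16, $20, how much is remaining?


Add up expenses:
$16 + $20 = $36
Subtract from budget:
$100 - $36 = $64

$64


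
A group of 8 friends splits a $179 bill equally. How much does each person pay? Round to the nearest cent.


Total bill: $179
Number of people: 8
Each pays: $179 / 8 = $22.375 ≈ $22.38

$22.38


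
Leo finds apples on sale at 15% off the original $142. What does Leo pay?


Calculate the discount amount:
15% of $142 = $21.30
Subtract from original:
$142 - $21.30 = $120.70

$120.70


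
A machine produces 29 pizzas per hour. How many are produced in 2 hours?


Production rate: 29 pizzas per hour
Time: 2 hours
Total: 29 x 2 = 58 pizzas

58 pizzas


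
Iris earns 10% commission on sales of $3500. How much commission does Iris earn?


Convert rate to decimal:
10% = 0.1
Multiply by sales:
$3500 x 0.1 = $350

$350


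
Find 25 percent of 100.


Convert percentage to decimal:
25% = 0.25
Multiply:
100 x 0.25 = 25

25


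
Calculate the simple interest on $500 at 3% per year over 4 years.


Use the formula I = P x R x T / 100
P x R x T = 500 x 3 x 4 = 6000
I = 6000 / 100 = $60

$60


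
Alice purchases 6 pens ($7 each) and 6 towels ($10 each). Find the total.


Cost of pens:
6 x $7 = $42
Cost of towels:
6 x $10 = $60
Add both:
$42 + $60 = $102

$102


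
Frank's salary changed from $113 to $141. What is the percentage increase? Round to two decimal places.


Find the absolute change:
|141 - 113| = 28
Divide by original and multiply by 100:
28 / 113 x 100 = 24.7787...% ≈ 24.78%

24.78%


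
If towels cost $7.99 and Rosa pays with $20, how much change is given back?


Start with the amount paid:
$20
Subtract the price:
$20 - $7.99 = $12.01

$12.01


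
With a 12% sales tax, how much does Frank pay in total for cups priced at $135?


Calculate the tax:
12% of $135 = $16.20
Add tax to price:
$135 + $16.20 = $151.20

$151.20


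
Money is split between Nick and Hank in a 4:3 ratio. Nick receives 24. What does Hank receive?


Find the multiplier:
24 / 4 = 6
Apply to Hank's share:
3 x 6 = 18

18


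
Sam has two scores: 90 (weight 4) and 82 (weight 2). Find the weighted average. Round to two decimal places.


Weighted sum:
4 x 90 + 2 x 82 = 524
Total weight:
4 + 2 = 6
Weighted average:
524 / 6 = 87.3333... ≈ 87.33

87.33


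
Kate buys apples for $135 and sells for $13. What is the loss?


Selling price = $13
Cost price = $135
Loss = cost price - selling price:
Loss = $135 - $13 = $122

$122


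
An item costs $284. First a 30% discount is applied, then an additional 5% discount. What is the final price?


First discount:
30% of $284 = $85.20
Price after first discount:
$284 - $85.20 = $198.80
Second discount:
5% of $198.80 = $9.94
Final price:
$198.80 - $9.94 = $188.86

$188.86


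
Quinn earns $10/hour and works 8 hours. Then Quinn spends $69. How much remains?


Calculate earnings:
8 x $10 = $80
Subtract spending:
$80 - $69 = $11

$11


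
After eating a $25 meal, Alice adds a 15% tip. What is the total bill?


Calculate the tip:
15% of $25 = $3.75
Add tip to meal cost:
$25 + $3.75 = $28.75

$28.75


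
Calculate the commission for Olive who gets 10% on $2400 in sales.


Convert rate to decimal:
10% = 0.1
Multiply by sales:
$2400 x 0.1 = $240

$240


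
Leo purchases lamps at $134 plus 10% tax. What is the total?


Calculate the tax:
10% of $134 = $13.40
Add tax to price:
$134 + $13.40 = $147.40

$147.40


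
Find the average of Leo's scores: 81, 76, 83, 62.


Add the scores:
81 + 76 + 83 + 62 = 302
Divide by the number of tests:
302 / 4 = 75.5

75.5


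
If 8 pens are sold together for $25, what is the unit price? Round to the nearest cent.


Total cost: $25
Number of items: 8
Unit price: $25 / 8 = $3.125 ≈ $3.13

$3.13


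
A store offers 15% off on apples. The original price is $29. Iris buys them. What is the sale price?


Calculate the discount amount:
15% of $29 = $4.35
Subtract from original:
$29 - $4.35 = $24.65

$24.65


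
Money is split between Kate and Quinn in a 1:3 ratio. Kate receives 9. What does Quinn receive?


Find the multiplier:
9 / 1 = 9
Apply to Quinn's share:
3 x 9 = 27

27


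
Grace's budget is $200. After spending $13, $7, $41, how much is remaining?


Add up expenses:
$13 + $7 + $41 = $61
Subtract from budget:
$200 - $61 = $139

$139


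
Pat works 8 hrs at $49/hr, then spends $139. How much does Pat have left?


Calculate earnings:
8 x $49 = $392
Subtract spending:
$392 - $139 = $253

$253


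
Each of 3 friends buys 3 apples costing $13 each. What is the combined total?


Cost per person:
3 x $13 = $39
Group total:
3 x $39 = $117

$117


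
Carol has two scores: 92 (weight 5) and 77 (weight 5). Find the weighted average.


Weighted sum:
5 x 92 + 5 x 77 = 845
Total weight:
5 + 5 = 10
Weighted average:
845 / 10 = 84.5

84.5


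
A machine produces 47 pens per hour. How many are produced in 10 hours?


Production rate: 47 pens per hour
Time: 10 hours
Total: 47 x 10 = 470 pens

470 pens


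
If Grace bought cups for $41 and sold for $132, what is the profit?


Selling price = $132
Cost price = $41
Profit = selling price - cost price:
Profit = $132 - $41 = $91

$91


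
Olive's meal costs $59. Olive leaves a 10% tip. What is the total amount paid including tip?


Calculate the tip:
10% of $59 = $5.90
Add tip to meal cost:
$59 + $5.90 = $64.90

$64.90


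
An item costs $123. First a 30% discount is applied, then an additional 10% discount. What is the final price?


First discount:
30% of $123 = $36.90
Price after first discount:
$123 - $36.90 = $86.10
Second discount:
10% of $86.10 = $8.61
Final price:
$86.10 - $8.61 = $77.49

$77.49


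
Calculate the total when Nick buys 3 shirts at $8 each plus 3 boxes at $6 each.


Cost of shirts:
3 x $8 = $24
Cost of boxes:
3 x $6 = $18
Add both:
$24 + $18 = $42

$42


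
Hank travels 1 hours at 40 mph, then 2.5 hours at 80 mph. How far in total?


Leg 1 distance:
40 x 1 = 40 miles
Leg 2 distance:
80 x 2.5 = 200 miles
Total distance:
40 + 200 = 240 miles

240 miles


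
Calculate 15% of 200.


Convert percentage to decimal:
15% = 0.15
Multiply:
200 x 0.15 = 30

30


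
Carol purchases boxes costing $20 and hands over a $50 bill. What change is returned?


Start with the amount paid:
$50
Subtract the price:
$50 - $20 = $30

$30


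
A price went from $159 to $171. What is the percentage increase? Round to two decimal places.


Find the absolute change:
|171 - 159| = 12
Divide by original and multiply by 100:
12 / 159 x 100 = 7.5471...% ≈ 7.55%

7.55%


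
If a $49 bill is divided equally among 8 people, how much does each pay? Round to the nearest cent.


Total bill: $49
Number of people: 8
Each pays: $49 / 8 = $6.125 ≈ $6.13

$6.13


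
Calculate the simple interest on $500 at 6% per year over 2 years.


Use the formula I = P x R x T / 100
P x R x T = 500 x 6 x 2 = 6000
I = 6000 / 100 = $60

$60


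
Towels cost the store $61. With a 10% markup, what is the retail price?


Calculate the markup amount:
10% of $61 = $6.10
Add to cost:
$61 + $6.10 = $67.10

$67.10


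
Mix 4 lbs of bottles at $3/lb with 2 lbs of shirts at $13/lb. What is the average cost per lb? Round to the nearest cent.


Cost of bottles:
4 x $3 = $12
Cost of shirts:
2 x $13 = $26
Total cost: $12 + $26 = $38
Total weight: 6 lbs
Average: $38 / 6 = $6.3333... ≈ $6.33/lb

$6.33/lb


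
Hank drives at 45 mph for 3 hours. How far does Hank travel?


Use the formula: distance = speed x time
Speed = 45 mph, Time = 3 hours
45 x 3 = 135 miles

135 miles


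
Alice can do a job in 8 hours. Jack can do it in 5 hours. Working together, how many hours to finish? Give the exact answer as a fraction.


Alice's rate: 1/8 of the job per hour
Jack's rate: 1/5 of the job per hour
Combined rate: 1/8 + 1/5 = 13/40 per hour
Time = 1 / (13/40) = 40/13 hours (≈ 3.08 hours)

40/13 hours


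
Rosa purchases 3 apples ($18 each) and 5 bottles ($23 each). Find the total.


Cost of apples:
3 x $18 = $54
Cost of bottles:
5 x $23 = $115
Add both:
$54 + $115 = $169

$169


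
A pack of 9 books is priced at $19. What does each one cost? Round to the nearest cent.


Total cost: $19
Number of items: 9
Unit price: $19 / 9 = $2.1111... ≈ $2.11

$2.11


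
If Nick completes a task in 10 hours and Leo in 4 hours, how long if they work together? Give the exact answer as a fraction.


Nick's rate: 1/10 of the job per hour
Leo's rate: 1/4 of the job per hour
Combined rate: 1/10 + 1/4 = 7/20 per hour
Time = 1 / (7/20) = 20/7 hours (≈ 2.86 hours)

20/7 hours


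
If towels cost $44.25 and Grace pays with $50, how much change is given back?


Start with the amount paid:
$50
Subtract the price:
$50 - $44.25 = $5.75

$5.75


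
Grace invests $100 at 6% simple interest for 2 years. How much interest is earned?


Use the formula I = P x R x T / 100
P x R x T = 100 x 6 x 2 = 1200
I = 1200 / 100 = $12

$12


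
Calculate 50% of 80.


Convert percentage to decimal:
50% = 0.5
Multiply:
80 x 0.5 = 40

40


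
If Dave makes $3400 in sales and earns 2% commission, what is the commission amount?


Convert rate to decimal:
2% = 0.02
Multiply by sales:
$3400 x 0.02 = $68

$68


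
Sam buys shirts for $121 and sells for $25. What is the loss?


Selling price = $25
Cost price = $121
Loss = cost price - selling price:
Loss = $121 - $25 = $96

$96


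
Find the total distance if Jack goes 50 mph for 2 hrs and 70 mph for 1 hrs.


Leg 1 distance:
50 x 2 = 100 miles
Leg 2 distance:
70 x 1 = 70 miles
Total distance:
100 + 70 = 170 miles

170 miles


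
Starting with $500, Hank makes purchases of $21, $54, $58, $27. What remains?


Add up expenses:
$21 + $54 + $58 + $27 = $160
Subtract from budget:
$500 - $160 = $340

$340


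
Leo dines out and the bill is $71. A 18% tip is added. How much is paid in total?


Calculate the tip:
18% of $71 = $12.78
Add tip to meal cost:
$71 + $12.78 = $83.78

$83.78


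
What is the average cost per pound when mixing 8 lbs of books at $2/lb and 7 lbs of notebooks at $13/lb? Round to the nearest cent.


Cost of books:
8 x $2 = $16
Cost of notebooks:
7 x $13 = $91
Total cost: $16 + $91 = $107
Total weight: 15 lbs
Average: $107 / 15 = $7.1333... ≈ $7.13/lb

$7.13/lb


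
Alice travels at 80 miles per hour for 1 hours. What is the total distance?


Use the formula: distance = speed x time
Speed = 80 mph, Time = 1 hours
80 x 1 = 80 miles

80 miles


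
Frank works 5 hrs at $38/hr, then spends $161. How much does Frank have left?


Calculate earnings:
5 x $38 = $190
Subtract spending:
$190 - $161 = $29

$29


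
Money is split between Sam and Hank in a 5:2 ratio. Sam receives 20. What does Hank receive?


Find the multiplier:
20 / 5 = 4
Apply to Hank's share:
2 x 4 = 8

8


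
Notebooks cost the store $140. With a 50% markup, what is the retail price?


Calculate the markup amount:
50% of $140 = $70
Add to cost:
$140 + $70 = $210

$210


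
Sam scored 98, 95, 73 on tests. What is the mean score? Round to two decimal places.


Add the scores:
98 + 95 + 73 = 266
Divide by the number of tests:
266 / 3 = 88.6666... ≈ 88.67

88.67


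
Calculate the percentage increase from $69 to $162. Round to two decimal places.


Find the absolute change:
|162 - 69| = 93
Divide by original and multiply by 100:
93 / 69 x 100 = 134.7826...% ≈ 134.78%

134.78%


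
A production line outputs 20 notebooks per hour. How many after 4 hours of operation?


Production rate: 20 notebooks per hour
Time: 4 hours
Total: 20 x 4 = 80 notebooks

80 notebooks


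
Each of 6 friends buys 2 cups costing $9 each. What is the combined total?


Cost per person:
2 x $9 = $18
Group total:
6 x $18 = $108

$108


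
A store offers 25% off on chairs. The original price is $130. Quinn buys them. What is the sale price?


Calculate the discount amount:
25% of $130 = $32.50
Subtract from original:
$130 - $32.50 = $97.50

$97.50


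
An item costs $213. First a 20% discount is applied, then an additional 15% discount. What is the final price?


First discount:
20% of $213 = $42.60
Price after first discount:
$213 - $42.60 = $170.40
Second discount:
15% of $170.40 = $25.56
Final price:
$170.40 - $25.56 = $144.84

$144.84


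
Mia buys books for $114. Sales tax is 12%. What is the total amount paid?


Calculate the tax:
12% of $114 = $13.68
Add tax to price:
$114 + $13.68 = $127.68

$127.68


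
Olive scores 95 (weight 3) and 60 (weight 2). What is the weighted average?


Weighted sum:
3 x 95 + 2 x 60 = 405
Total weight:
3 + 2 = 5
Weighted average:
405 / 5 = 81

81


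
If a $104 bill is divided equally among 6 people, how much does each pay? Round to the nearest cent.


Total bill: $104
Number of people: 6
Each pays: $104 / 6 = $17.3333... ≈ $17.33

$17.33


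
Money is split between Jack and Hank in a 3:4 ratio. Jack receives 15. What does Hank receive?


Find the multiplier:
15 / 3 = 5
Apply to Hank's share:
4 x 5 = 20

20


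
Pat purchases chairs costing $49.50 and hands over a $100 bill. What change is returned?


Start with the amount paid:
$100
Subtract the price:
$100 - $49.50 = $50.50

$50.50


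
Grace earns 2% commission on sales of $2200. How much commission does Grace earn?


Convert rate to decimal:
2% = 0.02
Multiply by sales:
$2200 x 0.02 = $44

$44


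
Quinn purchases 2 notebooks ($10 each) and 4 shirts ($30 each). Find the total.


Cost of notebooks:
2 x $10 = $20
Cost of shirts:
4 x $30 = $120
Add both:
$20 + $120 = $140

$140


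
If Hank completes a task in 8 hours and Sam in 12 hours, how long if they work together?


Hank's rate: 1/8 of the job per hour
Sam's rate: 1/12 of the job per hour
Combined rate: 1/8 + 1/12 = 5/24 per hour
Time = 1 / (5/24) = 24/5 = 4.8 hours

4.8 hours


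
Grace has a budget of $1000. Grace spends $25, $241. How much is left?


Add up expenses:
$25 + $241 = $266
Subtract from budget:
$1000 - $266 = $734

$734


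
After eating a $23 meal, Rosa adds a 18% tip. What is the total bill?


Calculate the tip:
18% of $23 = $4.14
Add tip to meal cost:
$23 + $4.14 = $27.14

$27.14


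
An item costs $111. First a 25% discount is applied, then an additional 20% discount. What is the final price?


First discount:
25% of $111 = $27.75
Price after first discount:
$111 - $27.75 = $83.25
Second discount:
20% of $83.25 = $16.65
Final price:
$83.25 - $16.65 = $66.60

$66.60


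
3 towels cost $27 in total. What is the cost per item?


Total cost: $27
Number of items: 3
Unit price: $27 / 3 = $9

$9


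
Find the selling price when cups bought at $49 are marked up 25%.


Calculate the markup amount:
25% of $49 = $12.25
Add to cost:
$49 + $12.25 = $61.25

$61.25


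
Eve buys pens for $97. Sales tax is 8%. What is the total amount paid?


Calculate the tax:
8% of $97 = $7.76
Add tax to price:
$97 + $7.76 = $104.76

$104.76


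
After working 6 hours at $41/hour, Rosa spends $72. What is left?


Calculate earnings:
6 x $41 = $246
Subtract spending:
$246 - $72 = $174

$174


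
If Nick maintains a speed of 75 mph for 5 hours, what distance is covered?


Use the formula: distance = speed x time
Speed = 75 mph, Time = 5 hours
75 x 5 = 375 miles

375 miles


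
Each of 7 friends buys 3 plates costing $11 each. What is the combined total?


Cost per person:
3 x $11 = $33
Group total:
7 x $33 = $231

$231


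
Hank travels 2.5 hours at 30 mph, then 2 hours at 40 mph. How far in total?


Leg 1 distance:
30 x 2.5 = 75 miles
Leg 2 distance:
40 x 2 = 80 miles
Total distance:
75 + 80 = 155 miles

155 miles


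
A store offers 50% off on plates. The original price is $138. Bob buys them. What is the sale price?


Calculate the discount amount:
50% of $138 = $69
Subtract from original:
$138 - $69 = $69

$69


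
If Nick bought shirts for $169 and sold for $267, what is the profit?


Selling price = $267
Cost price = $169
Profit = selling price - cost price:
Profit = $267 - $169 = $98

$98


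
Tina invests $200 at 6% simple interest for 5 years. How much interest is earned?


Use the formula I = P x R x T / 100
P x R x T = 200 x 6 x 5 = 6000
I = 6000 / 100 = $60

$60


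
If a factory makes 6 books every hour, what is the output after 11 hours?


Production rate: 6 books per hour
Time: 11 hours
Total: 6 x 11 = 66 books

66 books


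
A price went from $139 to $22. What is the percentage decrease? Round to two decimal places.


Find the absolute change:
|22 - 139| = 117
Divide by original and multiply by 100:
117 / 139 x 100 = 84.1726...% ≈ 84.17%

84.17%


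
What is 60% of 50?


Convert percentage to decimal:
60% = 0.6
Multiply:
50 x 0.6 = 30

30


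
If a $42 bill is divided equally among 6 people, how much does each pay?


Total bill: $42
Number of people: 6
Each pays: $42 / 6 = $7

$7


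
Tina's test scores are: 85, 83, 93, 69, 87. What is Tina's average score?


Add the scores:
85 + 83 + 93 + 69 + 87 = 417
Divide by the number of tests:
417 / 5 = 83.4

83.4


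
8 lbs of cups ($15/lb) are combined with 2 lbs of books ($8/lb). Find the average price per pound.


Cost of cups:
8 x $15 = $120
Cost of books:
2 x $8 = $16
Total cost: $120 + $16 = $136
Total weight: 10 lbs
Average: $136 / 10 = $13.60/lb

$13.60/lb


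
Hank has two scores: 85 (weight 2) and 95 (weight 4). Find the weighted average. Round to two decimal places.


Weighted sum:
2 x 85 + 4 x 95 = 550
Total weight:
2 + 4 = 6
Weighted average:
550 / 6 = 91.6666... ≈ 91.67

91.67


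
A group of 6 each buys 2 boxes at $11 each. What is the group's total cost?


Cost per person:
2 x $11 = $22
Group total:
6 x $22 = $132

$132


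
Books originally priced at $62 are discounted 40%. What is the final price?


Calculate the discount amount:
40% of $62 = $24.80
Subtract from original:
$62 - $24.80 = $37.20

$37.20


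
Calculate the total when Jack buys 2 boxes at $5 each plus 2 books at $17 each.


Cost of boxes:
2 x $5 = $10
Cost of books:
2 x $17 = $34
Add both:
$10 + $34 = $44

$44


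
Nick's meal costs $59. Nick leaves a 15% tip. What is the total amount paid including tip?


Calculate the tip:
15% of $59 = $8.85
Add tip to meal cost:
$59 + $8.85 = $67.85

$67.85


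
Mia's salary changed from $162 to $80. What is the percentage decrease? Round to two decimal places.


Find the absolute change:
|80 - 162| = 82
Divide by original and multiply by 100:
82 / 162 x 100 = 50.6172...% ≈ 50.62%

50.62%


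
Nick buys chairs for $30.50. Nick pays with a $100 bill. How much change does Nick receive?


Start with the amount paid:
$100
Subtract the price:
$100 - $30.50 = $69.50

$69.50


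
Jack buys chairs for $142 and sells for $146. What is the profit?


Selling price = $146
Cost price = $142
Profit = selling price - cost price:
Profit = $146 - $142 = $4

$4


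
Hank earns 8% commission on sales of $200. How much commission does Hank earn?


Convert rate to decimal:
8% = 0.08
Multiply by sales:
$200 x 0.08 = $16

$16


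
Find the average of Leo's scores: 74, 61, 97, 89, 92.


Add the scores:
74 + 61 + 97 + 89 + 92 = 413
Divide by the number of tests:
413 / 5 = 82.6

82.6


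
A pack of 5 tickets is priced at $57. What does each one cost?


Total cost: $57
Number of items: 5
Unit price: $57 / 5 = $11.40

$11.40


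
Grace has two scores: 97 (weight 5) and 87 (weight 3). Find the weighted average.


Weighted sum:
5 x 97 + 3 x 87 = 746
Total weight:
5 + 3 = 8
Weighted average:
746 / 8 = 93.25

93.25


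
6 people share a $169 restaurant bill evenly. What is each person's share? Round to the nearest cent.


Total bill: $169
Number of people: 6
Each pays: $169 / 6 = $28.1666... ≈ $28.17

$28.17
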